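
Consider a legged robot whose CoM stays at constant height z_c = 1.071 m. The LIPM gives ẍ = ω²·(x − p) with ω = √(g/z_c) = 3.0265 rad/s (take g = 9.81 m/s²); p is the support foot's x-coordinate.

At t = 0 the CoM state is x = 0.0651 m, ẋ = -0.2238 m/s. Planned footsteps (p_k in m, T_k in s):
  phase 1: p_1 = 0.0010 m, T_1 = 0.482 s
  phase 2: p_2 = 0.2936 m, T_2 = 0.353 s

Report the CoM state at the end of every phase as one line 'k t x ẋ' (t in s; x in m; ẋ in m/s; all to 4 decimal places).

1 0.4820 -0.0041 -0.1127
2 0.8350 -0.2386 -1.3398

phase 1: p=0.0010, T=0.482, ωT=1.458773, cosh=2.266600, sinh=2.034079; start (x,ẋ)=(0.065100, -0.223800) → end (x,ẋ)=(-0.004125, -0.112657)
phase 2: p=0.2936, T=0.353, ωT=1.068354, cosh=1.627080, sinh=1.283506; start (x,ẋ)=(-0.004125, -0.112657) → end (x,ẋ)=(-0.238598, -1.339822)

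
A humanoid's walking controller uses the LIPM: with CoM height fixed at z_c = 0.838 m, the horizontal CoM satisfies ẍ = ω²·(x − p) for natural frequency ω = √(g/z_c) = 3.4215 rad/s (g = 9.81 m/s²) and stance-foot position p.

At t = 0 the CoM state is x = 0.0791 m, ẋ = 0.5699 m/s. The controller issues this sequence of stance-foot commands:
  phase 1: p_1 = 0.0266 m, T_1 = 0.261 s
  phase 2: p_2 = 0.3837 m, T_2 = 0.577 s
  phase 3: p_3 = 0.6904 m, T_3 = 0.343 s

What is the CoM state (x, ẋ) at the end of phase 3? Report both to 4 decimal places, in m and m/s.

phase 1: p=0.0266, T=0.261, ωT=0.893012, cosh=1.425948, sinh=1.016527; start (x,ẋ)=(0.079100, 0.569900) → end (x,ẋ)=(0.270779, 0.995245)
phase 2: p=0.3837, T=0.577, ωT=1.974205, cosh=3.669884, sinh=3.531012; start (x,ẋ)=(0.270779, 0.995245) → end (x,ẋ)=(0.996394, 2.288198)
phase 3: p=0.6904, T=0.343, ωT=1.173575, cosh=1.771395, sinh=1.462135; start (x,ẋ)=(0.996394, 2.288198) → end (x,ẋ)=(2.210270, 5.584099)

x = 2.2103, ẋ = 5.5841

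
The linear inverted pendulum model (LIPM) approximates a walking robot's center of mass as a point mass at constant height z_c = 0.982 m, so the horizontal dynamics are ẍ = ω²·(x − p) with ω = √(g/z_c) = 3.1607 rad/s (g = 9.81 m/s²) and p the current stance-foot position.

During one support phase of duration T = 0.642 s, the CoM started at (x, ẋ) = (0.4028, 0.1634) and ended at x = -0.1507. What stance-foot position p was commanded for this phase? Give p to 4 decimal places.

ωT = 3.1607·0.642 = 2.029169; cosh(ωT) = 3.869605, sinh(ωT) = 3.738160
x(T) = p + (x₀−p)·cosh(ωT) + (ẋ₀/ω)·sinh(ωT) ⇒ p·(1 − cosh) = x(T) − x₀·cosh − (ẋ₀/ω)·sinh
numerator   = -0.1507 − (0.4028)·3.869605 − (0.1634/3.1607)·3.738160 = -1.902630
denominator = 1 − 3.869605 = -2.869605
p = -1.902630 / -2.869605 = 0.6630

p = 0.6630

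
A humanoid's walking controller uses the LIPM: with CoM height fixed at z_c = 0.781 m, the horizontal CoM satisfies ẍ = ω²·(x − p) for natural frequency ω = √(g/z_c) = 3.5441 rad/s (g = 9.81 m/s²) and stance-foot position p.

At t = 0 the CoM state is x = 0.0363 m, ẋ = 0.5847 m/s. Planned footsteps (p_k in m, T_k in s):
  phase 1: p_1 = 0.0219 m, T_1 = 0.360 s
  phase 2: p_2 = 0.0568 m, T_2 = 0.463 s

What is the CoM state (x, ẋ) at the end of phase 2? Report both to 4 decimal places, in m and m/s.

x = 1.6169, ẋ = 5.5821

phase 1: p=0.0219, T=0.360, ωT=1.275876, cosh=1.930512, sinh=1.651326; start (x,ẋ)=(0.036300, 0.584700) → end (x,ẋ)=(0.322132, 1.213046)
phase 2: p=0.0568, T=0.463, ωT=1.640918, cosh=2.676854, sinh=2.483052; start (x,ẋ)=(0.322132, 1.213046) → end (x,ẋ)=(1.616935, 5.582121)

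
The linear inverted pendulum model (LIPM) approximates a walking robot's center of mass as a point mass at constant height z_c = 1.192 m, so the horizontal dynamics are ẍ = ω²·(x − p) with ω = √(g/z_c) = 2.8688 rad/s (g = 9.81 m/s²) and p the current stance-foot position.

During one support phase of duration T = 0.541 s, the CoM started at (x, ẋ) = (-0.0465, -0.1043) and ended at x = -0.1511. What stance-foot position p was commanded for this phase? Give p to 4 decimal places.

p = -0.0311

ωT = 2.8688·0.541 = 1.552021; cosh(ωT) = 2.466410, sinh(ωT) = 2.254591
x(T) = p + (x₀−p)·cosh(ωT) + (ẋ₀/ω)·sinh(ωT) ⇒ p·(1 − cosh) = x(T) − x₀·cosh − (ẋ₀/ω)·sinh
numerator   = -0.1511 − (-0.0465)·2.466410 − (-0.1043/2.8688)·2.254591 = 0.045557
denominator = 1 − 2.466410 = -1.466410
p = 0.045557 / -1.466410 = -0.0311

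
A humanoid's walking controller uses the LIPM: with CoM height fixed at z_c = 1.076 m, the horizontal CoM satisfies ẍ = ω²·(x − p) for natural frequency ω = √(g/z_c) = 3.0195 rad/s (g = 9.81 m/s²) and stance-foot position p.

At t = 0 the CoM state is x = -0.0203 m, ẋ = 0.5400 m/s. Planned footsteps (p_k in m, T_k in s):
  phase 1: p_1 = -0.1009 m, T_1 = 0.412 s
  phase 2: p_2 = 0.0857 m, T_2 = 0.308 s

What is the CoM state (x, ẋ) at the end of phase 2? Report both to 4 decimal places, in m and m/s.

x = 0.9475, ẋ = 2.8584

phase 1: p=-0.1009, T=0.412, ωT=1.244034, cosh=1.878900, sinh=1.590681; start (x,ẋ)=(-0.020300, 0.540000) → end (x,ẋ)=(0.335013, 1.401733)
phase 2: p=0.0857, T=0.308, ωT=0.930006, cosh=1.464538, sinh=1.069987; start (x,ẋ)=(0.335013, 1.401733) → end (x,ẋ)=(0.947545, 2.858377)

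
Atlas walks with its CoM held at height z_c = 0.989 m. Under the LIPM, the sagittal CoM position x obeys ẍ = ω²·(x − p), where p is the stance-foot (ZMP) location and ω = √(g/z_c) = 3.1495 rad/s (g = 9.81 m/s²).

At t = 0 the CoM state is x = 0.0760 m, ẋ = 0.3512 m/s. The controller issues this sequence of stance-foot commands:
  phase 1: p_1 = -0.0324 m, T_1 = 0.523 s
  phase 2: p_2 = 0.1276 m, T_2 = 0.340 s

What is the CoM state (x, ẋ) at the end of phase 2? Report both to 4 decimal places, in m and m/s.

x = 1.5325, ẋ = 4.5981

phase 1: p=-0.0324, T=0.523, ωT=1.647189, cosh=2.692476, sinh=2.499885; start (x,ẋ)=(0.076000, 0.351200) → end (x,ẋ)=(0.538226, 1.799073)
phase 2: p=0.1276, T=0.340, ωT=1.070830, cosh=1.630262, sinh=1.287538; start (x,ẋ)=(0.538226, 1.799073) → end (x,ẋ)=(1.532502, 4.598090)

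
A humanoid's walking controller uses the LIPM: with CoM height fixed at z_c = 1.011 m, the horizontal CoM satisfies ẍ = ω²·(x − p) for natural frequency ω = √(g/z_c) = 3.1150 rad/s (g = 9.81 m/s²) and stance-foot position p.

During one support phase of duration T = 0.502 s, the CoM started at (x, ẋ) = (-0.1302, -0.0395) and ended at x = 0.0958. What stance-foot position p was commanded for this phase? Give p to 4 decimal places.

ωT = 3.1150·0.502 = 1.563730; cosh(ωT) = 2.492979, sinh(ωT) = 2.283626
x(T) = p + (x₀−p)·cosh(ωT) + (ẋ₀/ω)·sinh(ωT) ⇒ p·(1 − cosh) = x(T) − x₀·cosh − (ẋ₀/ω)·sinh
numerator   = 0.0958 − (-0.1302)·2.492979 − (-0.0395/3.1150)·2.283626 = 0.449344
denominator = 1 − 2.492979 = -1.492979
p = 0.449344 / -1.492979 = -0.3010

p = -0.3010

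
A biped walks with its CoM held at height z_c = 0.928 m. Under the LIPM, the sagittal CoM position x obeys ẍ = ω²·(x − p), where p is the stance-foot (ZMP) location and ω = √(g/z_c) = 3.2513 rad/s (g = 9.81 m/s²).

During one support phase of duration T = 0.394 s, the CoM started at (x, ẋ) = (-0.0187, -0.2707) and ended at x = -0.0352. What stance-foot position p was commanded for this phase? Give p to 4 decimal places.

ωT = 3.2513·0.394 = 1.281012; cosh(ωT) = 1.939019, sinh(ωT) = 1.661263
x(T) = p + (x₀−p)·cosh(ωT) + (ẋ₀/ω)·sinh(ωT) ⇒ p·(1 − cosh) = x(T) − x₀·cosh − (ẋ₀/ω)·sinh
numerator   = -0.0352 − (-0.0187)·1.939019 − (-0.2707/3.2513)·1.661263 = 0.139375
denominator = 1 − 1.939019 = -0.939019
p = 0.139375 / -0.939019 = -0.1484

p = -0.1484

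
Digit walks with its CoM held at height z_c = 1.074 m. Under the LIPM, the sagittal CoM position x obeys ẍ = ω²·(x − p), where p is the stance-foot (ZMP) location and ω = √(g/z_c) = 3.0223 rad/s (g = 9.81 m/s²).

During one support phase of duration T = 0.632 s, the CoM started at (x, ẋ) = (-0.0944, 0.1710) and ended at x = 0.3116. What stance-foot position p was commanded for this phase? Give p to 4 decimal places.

ωT = 3.0223·0.632 = 1.910094; cosh(ωT) = 3.450894, sinh(ωT) = 3.302827
x(T) = p + (x₀−p)·cosh(ωT) + (ẋ₀/ω)·sinh(ωT) ⇒ p·(1 − cosh) = x(T) − x₀·cosh − (ẋ₀/ω)·sinh
numerator   = 0.3116 − (-0.0944)·3.450894 − (0.1710/3.0223)·3.302827 = 0.450492
denominator = 1 − 3.450894 = -2.450894
p = 0.450492 / -2.450894 = -0.1838

p = -0.1838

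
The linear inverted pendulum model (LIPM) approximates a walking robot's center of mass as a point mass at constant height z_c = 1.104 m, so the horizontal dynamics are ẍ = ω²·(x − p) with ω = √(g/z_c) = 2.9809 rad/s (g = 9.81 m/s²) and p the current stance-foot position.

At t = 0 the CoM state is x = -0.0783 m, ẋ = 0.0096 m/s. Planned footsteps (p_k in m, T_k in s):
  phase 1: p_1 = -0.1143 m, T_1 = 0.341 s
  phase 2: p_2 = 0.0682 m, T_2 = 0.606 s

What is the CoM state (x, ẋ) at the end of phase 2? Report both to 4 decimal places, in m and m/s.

x = -0.1714, ẋ = -0.6308

phase 1: p=-0.1143, T=0.341, ωT=1.016487, cosh=1.562667, sinh=1.200803; start (x,ẋ)=(-0.078300, 0.009600) → end (x,ẋ)=(-0.054177, 0.143863)
phase 2: p=0.0682, T=0.606, ωT=1.806425, cosh=3.126442, sinh=2.962202; start (x,ẋ)=(-0.054177, 0.143863) → end (x,ẋ)=(-0.171444, -0.630812)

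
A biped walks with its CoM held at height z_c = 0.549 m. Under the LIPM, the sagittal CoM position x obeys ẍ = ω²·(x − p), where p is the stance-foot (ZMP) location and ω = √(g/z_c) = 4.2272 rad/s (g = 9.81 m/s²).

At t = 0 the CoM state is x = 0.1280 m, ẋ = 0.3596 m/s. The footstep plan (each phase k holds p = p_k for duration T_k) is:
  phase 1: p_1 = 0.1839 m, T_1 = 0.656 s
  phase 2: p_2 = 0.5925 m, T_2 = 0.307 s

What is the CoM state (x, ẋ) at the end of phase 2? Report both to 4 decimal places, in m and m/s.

x = 0.6422, ẋ = 0.6921

phase 1: p=0.1839, T=0.656, ωT=2.773043, cosh=8.034872, sinh=7.972401; start (x,ẋ)=(0.128000, 0.359600) → end (x,ẋ)=(0.412948, 1.005458)
phase 2: p=0.5925, T=0.307, ωT=1.297750, cosh=1.967099, sinh=1.693953; start (x,ẋ)=(0.412948, 1.005458) → end (x,ẋ)=(0.642217, 0.692120)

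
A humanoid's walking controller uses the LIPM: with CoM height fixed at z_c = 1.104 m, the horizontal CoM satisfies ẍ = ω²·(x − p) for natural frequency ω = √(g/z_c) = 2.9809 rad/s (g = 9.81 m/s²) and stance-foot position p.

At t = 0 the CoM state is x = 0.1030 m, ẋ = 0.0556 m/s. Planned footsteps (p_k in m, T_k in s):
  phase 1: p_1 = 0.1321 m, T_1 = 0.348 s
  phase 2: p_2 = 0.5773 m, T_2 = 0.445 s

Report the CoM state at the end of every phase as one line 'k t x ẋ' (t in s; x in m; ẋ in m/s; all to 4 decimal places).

phase 1: p=0.1321, T=0.348, ωT=1.037353, cosh=1.588065, sinh=1.233674; start (x,ẋ)=(0.103000, 0.055600) → end (x,ẋ)=(0.108898, -0.018718)
phase 2: p=0.5773, T=0.445, ωT=1.326501, cosh=2.016620, sinh=1.751215; start (x,ẋ)=(0.108898, -0.018718) → end (x,ẋ)=(-0.378285, -2.482898)

1 0.3480 0.1089 -0.0187
2 0.7930 -0.3783 -2.4829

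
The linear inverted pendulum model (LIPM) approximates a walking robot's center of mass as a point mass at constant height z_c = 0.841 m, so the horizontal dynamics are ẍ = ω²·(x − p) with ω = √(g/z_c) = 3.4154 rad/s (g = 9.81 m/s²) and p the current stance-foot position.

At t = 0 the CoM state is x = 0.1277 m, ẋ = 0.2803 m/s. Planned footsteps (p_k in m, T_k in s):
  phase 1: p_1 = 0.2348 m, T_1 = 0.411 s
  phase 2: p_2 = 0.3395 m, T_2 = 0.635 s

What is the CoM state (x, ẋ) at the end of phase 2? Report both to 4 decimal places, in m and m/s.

x = -0.5727, ẋ = -3.0565

phase 1: p=0.2348, T=0.411, ωT=1.403729, cosh=2.158015, sinh=1.912336; start (x,ẋ)=(0.127700, 0.280300) → end (x,ẋ)=(0.160621, -0.094621)
phase 2: p=0.3395, T=0.635, ωT=2.168779, cosh=4.430957, sinh=4.316640; start (x,ẋ)=(0.160621, -0.094621) → end (x,ẋ)=(-0.572694, -3.056483)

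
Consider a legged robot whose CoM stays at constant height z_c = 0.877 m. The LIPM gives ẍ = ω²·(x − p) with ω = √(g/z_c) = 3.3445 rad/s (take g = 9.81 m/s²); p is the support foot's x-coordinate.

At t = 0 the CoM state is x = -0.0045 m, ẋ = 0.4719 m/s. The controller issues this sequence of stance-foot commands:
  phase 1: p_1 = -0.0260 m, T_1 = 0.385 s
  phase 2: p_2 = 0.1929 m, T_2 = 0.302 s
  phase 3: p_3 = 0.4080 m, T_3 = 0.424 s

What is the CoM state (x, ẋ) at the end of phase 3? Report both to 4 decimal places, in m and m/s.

phase 1: p=-0.0260, T=0.385, ωT=1.287632, cosh=1.950060, sinh=1.674136; start (x,ẋ)=(-0.004500, 0.471900) → end (x,ẋ)=(0.252142, 1.040615)
phase 2: p=0.1929, T=0.302, ωT=1.010039, cosh=1.554956, sinh=1.190752; start (x,ẋ)=(0.252142, 1.040615) → end (x,ẋ)=(0.655512, 1.854042)
phase 3: p=0.4080, T=0.424, ωT=1.418068, cosh=2.185658, sinh=1.943477; start (x,ẋ)=(0.655512, 1.854042) → end (x,ẋ)=(2.026355, 5.661123)

x = 2.0264, ẋ = 5.6611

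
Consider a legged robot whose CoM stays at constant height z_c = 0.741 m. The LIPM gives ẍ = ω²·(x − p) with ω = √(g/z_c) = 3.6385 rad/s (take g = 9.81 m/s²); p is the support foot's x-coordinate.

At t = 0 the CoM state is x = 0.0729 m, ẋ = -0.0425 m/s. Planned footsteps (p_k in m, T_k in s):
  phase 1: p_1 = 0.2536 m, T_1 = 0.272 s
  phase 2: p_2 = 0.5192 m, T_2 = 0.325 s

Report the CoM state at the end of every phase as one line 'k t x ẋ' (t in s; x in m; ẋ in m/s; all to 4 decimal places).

1 0.2720 -0.0366 -0.8273
2 0.5970 -0.8087 -4.4653

phase 1: p=0.2536, T=0.272, ωT=0.989672, cosh=1.531025, sinh=1.159327; start (x,ẋ)=(0.072900, -0.042500) → end (x,ẋ)=(-0.036598, -0.827299)
phase 2: p=0.5192, T=0.325, ωT=1.182513, cosh=1.784534, sinh=1.478027; start (x,ẋ)=(-0.036598, -0.827299) → end (x,ẋ)=(-0.808705, -4.465314)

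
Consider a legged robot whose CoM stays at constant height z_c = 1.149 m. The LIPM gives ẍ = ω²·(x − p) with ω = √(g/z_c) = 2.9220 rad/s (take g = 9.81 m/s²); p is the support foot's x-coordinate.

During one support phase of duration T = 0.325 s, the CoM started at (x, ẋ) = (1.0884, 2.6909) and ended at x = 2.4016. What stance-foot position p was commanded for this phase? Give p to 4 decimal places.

ωT = 2.9220·0.325 = 0.949650; cosh(ωT) = 1.485841, sinh(ωT) = 1.098964
x(T) = p + (x₀−p)·cosh(ωT) + (ẋ₀/ω)·sinh(ωT) ⇒ p·(1 − cosh) = x(T) − x₀·cosh − (ẋ₀/ω)·sinh
numerator   = 2.4016 − (1.0884)·1.485841 − (2.6909/2.9220)·1.098964 = -0.227636
denominator = 1 − 1.485841 = -0.485841
p = -0.227636 / -0.485841 = 0.4685

p = 0.4685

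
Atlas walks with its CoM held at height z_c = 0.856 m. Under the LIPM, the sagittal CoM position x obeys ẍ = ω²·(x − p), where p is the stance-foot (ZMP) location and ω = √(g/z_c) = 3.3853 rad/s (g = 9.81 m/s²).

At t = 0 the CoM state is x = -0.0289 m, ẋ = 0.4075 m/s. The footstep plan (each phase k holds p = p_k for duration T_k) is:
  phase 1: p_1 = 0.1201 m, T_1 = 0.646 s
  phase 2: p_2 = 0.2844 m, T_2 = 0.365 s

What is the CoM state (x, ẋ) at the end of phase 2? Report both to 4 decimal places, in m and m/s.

x = -0.4652, ẋ = -2.3461

phase 1: p=0.1201, T=0.646, ωT=2.186904, cosh=4.509927, sinh=4.397663; start (x,ẋ)=(-0.028900, 0.407500) → end (x,ẋ)=(-0.022518, -0.380429)
phase 2: p=0.2844, T=0.365, ωT=1.235634, cosh=1.865606, sinh=1.574955; start (x,ẋ)=(-0.022518, -0.380429) → end (x,ẋ)=(-0.465175, -2.346121)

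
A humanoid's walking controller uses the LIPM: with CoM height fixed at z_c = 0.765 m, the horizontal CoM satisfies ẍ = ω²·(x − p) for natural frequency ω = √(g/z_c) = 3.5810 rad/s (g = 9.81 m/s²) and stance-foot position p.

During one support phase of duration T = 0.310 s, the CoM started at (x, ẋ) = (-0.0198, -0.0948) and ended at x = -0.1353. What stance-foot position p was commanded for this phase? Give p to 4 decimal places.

p = 0.0970

ωT = 3.5810·0.310 = 1.110110; cosh(ωT) = 1.682107, sinh(ωT) = 1.352585
x(T) = p + (x₀−p)·cosh(ωT) + (ẋ₀/ω)·sinh(ωT) ⇒ p·(1 − cosh) = x(T) − x₀·cosh − (ẋ₀/ω)·sinh
numerator   = -0.1353 − (-0.0198)·1.682107 − (-0.0948/3.5810)·1.352585 = -0.066187
denominator = 1 − 1.682107 = -0.682107
p = -0.066187 / -0.682107 = 0.0970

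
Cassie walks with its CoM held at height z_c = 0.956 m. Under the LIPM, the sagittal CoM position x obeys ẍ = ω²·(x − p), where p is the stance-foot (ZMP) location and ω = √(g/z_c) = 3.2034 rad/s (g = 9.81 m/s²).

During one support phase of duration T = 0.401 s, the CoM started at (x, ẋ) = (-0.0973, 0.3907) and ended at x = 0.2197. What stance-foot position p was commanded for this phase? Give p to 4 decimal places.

ωT = 3.2034·0.401 = 1.284563; cosh(ωT) = 1.944931, sinh(ωT) = 1.668159
x(T) = p + (x₀−p)·cosh(ωT) + (ẋ₀/ω)·sinh(ωT) ⇒ p·(1 − cosh) = x(T) − x₀·cosh − (ẋ₀/ω)·sinh
numerator   = 0.2197 − (-0.0973)·1.944931 − (0.3907/3.2034)·1.668159 = 0.205486
denominator = 1 − 1.944931 = -0.944931
p = 0.205486 / -0.944931 = -0.2175

p = -0.2175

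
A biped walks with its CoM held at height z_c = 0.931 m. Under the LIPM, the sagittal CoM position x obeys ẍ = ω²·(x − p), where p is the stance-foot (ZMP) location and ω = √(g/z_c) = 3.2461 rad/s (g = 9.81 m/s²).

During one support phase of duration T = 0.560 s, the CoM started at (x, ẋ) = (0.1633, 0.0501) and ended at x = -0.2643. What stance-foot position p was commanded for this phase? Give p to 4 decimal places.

p = 0.3826

ωT = 3.2461·0.560 = 1.817816; cosh(ωT) = 3.160387, sinh(ωT) = 2.998007
x(T) = p + (x₀−p)·cosh(ωT) + (ẋ₀/ω)·sinh(ωT) ⇒ p·(1 − cosh) = x(T) − x₀·cosh − (ẋ₀/ω)·sinh
numerator   = -0.2643 − (0.1633)·3.160387 − (0.0501/3.2461)·2.998007 = -0.826662
denominator = 1 − 3.160387 = -2.160387
p = -0.826662 / -2.160387 = 0.3826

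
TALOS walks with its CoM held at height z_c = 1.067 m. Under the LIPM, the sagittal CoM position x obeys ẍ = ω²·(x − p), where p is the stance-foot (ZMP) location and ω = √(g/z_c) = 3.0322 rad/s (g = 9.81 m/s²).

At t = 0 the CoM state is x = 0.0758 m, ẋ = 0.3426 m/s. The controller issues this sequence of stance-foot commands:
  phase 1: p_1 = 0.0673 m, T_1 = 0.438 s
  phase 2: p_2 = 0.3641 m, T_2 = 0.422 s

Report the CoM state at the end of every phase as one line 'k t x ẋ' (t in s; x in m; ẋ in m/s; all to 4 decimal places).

1 0.4380 0.2827 0.7371
2 0.8600 0.6096 1.0181

phase 1: p=0.0673, T=0.438, ωT=1.328104, cosh=2.019430, sinh=1.754450; start (x,ẋ)=(0.075800, 0.342600) → end (x,ẋ)=(0.282696, 0.737075)
phase 2: p=0.3641, T=0.422, ωT=1.279588, cosh=1.936656, sinh=1.658504; start (x,ẋ)=(0.282696, 0.737075) → end (x,ẋ)=(0.609601, 1.018086)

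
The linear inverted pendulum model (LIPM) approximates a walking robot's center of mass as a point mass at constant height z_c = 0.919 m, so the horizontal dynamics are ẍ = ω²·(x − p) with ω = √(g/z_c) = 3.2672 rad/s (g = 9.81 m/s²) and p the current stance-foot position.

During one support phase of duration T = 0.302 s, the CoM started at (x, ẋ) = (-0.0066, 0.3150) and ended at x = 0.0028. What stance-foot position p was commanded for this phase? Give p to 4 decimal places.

ωT = 3.2672·0.302 = 0.986694; cosh(ωT) = 1.527580, sinh(ωT) = 1.154773
x(T) = p + (x₀−p)·cosh(ωT) + (ẋ₀/ω)·sinh(ωT) ⇒ p·(1 − cosh) = x(T) − x₀·cosh − (ẋ₀/ω)·sinh
numerator   = 0.0028 − (-0.0066)·1.527580 − (0.3150/3.2672)·1.154773 = -0.098453
denominator = 1 − 1.527580 = -0.527580
p = -0.098453 / -0.527580 = 0.1866

p = 0.1866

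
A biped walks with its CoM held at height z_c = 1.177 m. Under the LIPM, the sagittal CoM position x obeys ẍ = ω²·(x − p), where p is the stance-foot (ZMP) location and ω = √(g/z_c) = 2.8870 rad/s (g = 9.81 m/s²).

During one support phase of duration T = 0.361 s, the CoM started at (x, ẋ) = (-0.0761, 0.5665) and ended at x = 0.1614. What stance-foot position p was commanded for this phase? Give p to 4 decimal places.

p = -0.0658

ωT = 2.8870·0.361 = 1.042207; cosh(ωT) = 1.594072, sinh(ωT) = 1.241396
x(T) = p + (x₀−p)·cosh(ωT) + (ẋ₀/ω)·sinh(ωT) ⇒ p·(1 − cosh) = x(T) − x₀·cosh − (ẋ₀/ω)·sinh
numerator   = 0.1614 − (-0.0761)·1.594072 − (0.5665/2.8870)·1.241396 = 0.039117
denominator = 1 − 1.594072 = -0.594072
p = 0.039117 / -0.594072 = -0.0658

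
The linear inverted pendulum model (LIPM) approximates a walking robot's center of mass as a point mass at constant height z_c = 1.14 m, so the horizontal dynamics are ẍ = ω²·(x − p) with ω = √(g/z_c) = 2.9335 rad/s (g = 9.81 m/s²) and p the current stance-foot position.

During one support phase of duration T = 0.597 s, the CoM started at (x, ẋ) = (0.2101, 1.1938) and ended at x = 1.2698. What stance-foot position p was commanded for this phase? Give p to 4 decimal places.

ωT = 2.9335·0.597 = 1.751300; cosh(ωT) = 2.967817, sinh(ωT) = 2.794269
x(T) = p + (x₀−p)·cosh(ωT) + (ẋ₀/ω)·sinh(ωT) ⇒ p·(1 − cosh) = x(T) − x₀·cosh − (ẋ₀/ω)·sinh
numerator   = 1.2698 − (0.2101)·2.967817 − (1.1938/2.9335)·2.794269 = -0.490878
denominator = 1 − 2.967817 = -1.967817
p = -0.490878 / -1.967817 = 0.2495

p = 0.2495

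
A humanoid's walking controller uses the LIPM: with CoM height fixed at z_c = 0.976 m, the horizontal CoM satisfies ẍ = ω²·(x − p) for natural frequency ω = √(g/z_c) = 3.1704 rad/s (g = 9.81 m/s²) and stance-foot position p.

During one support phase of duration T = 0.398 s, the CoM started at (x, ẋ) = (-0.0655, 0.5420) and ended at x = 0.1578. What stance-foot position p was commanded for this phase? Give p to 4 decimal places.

p = -0.0056

ωT = 3.1704·0.398 = 1.261819; cosh(ωT) = 1.907490, sinh(ωT) = 1.624351
x(T) = p + (x₀−p)·cosh(ωT) + (ẋ₀/ω)·sinh(ωT) ⇒ p·(1 − cosh) = x(T) − x₀·cosh − (ẋ₀/ω)·sinh
numerator   = 0.1578 − (-0.0655)·1.907490 − (0.5420/3.1704)·1.624351 = 0.005047
denominator = 1 − 1.907490 = -0.907490
p = 0.005047 / -0.907490 = -0.0056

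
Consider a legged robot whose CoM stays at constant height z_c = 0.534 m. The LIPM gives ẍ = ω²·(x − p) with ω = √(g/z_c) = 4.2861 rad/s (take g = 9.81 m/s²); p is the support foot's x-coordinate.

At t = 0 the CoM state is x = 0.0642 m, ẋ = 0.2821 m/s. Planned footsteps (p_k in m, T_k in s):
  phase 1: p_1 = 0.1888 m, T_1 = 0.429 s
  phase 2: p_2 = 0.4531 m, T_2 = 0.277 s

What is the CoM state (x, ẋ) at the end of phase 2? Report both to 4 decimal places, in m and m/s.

phase 1: p=0.1888, T=0.429, ωT=1.838737, cosh=3.223804, sinh=3.064786; start (x,ẋ)=(0.064200, 0.282100) → end (x,ẋ)=(-0.011170, -0.727308)
phase 2: p=0.4531, T=0.277, ωT=1.187250, cosh=1.791556, sinh=1.486497; start (x,ẋ)=(-0.011170, -0.727308) → end (x,ẋ)=(-0.630909, -4.261003)

x = -0.6309, ẋ = -4.2610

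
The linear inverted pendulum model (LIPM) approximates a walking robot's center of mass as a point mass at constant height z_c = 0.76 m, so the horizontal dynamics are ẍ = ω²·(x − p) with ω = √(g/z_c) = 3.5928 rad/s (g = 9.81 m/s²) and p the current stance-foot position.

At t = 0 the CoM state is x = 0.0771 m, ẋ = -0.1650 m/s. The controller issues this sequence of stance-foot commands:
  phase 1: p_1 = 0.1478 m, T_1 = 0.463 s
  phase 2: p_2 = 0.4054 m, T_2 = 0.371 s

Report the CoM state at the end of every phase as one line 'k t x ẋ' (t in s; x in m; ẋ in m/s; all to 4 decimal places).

phase 1: p=0.1478, T=0.463, ωT=1.663466, cosh=2.733527, sinh=2.544046; start (x,ẋ)=(0.077100, -0.165000) → end (x,ẋ)=(-0.162296, -1.097248)
phase 2: p=0.4054, T=0.371, ωT=1.332929, cosh=2.027919, sinh=1.764215; start (x,ẋ)=(-0.162296, -1.097248) → end (x,ẋ)=(-1.284636, -5.823455)

1 0.4630 -0.1623 -1.0972
2 0.8340 -1.2846 -5.8235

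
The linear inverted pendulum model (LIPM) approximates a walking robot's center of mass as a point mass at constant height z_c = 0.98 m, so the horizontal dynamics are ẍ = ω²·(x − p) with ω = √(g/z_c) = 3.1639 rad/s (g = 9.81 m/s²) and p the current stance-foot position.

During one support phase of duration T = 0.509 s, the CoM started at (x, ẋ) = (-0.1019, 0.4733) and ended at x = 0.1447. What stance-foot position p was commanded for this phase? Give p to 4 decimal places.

ωT = 3.1639·0.509 = 1.610425; cosh(ωT) = 2.602371, sinh(ωT) = 2.402568
x(T) = p + (x₀−p)·cosh(ωT) + (ẋ₀/ω)·sinh(ωT) ⇒ p·(1 − cosh) = x(T) − x₀·cosh − (ẋ₀/ω)·sinh
numerator   = 0.1447 − (-0.1019)·2.602371 − (0.4733/3.1639)·2.402568 = 0.050472
denominator = 1 − 2.602371 = -1.602371
p = 0.050472 / -1.602371 = -0.0315

p = -0.0315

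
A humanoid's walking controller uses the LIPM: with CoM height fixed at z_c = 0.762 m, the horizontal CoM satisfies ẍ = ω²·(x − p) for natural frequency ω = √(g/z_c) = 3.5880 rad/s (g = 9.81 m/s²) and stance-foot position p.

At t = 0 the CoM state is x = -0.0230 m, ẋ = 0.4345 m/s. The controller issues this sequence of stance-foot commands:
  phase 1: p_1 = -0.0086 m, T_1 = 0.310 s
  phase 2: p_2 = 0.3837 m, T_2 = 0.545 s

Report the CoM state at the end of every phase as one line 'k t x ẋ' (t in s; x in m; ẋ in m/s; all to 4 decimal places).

phase 1: p=-0.0086, T=0.310, ωT=1.112280, cosh=1.685047, sinh=1.356238; start (x,ẋ)=(-0.023000, 0.434500) → end (x,ẋ)=(0.131373, 0.662080)
phase 2: p=0.3837, T=0.545, ωT=1.955460, cosh=3.604334, sinh=3.462835; start (x,ẋ)=(0.131373, 0.662080) → end (x,ẋ)=(0.113213, -0.748716)

1 0.3100 0.1314 0.6621
2 0.8550 0.1132 -0.7487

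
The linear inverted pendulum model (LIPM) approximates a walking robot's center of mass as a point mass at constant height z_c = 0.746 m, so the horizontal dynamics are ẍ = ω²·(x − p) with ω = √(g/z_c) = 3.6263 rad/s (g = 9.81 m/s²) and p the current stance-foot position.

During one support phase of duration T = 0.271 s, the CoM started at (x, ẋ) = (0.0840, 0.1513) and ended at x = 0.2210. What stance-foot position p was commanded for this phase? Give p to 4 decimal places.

p = -0.0863

ωT = 3.6263·0.271 = 0.982727; cosh(ωT) = 1.523011, sinh(ωT) = 1.148722
x(T) = p + (x₀−p)·cosh(ωT) + (ẋ₀/ω)·sinh(ωT) ⇒ p·(1 − cosh) = x(T) − x₀·cosh − (ẋ₀/ω)·sinh
numerator   = 0.2210 − (0.0840)·1.523011 − (0.1513/3.6263)·1.148722 = 0.045139
denominator = 1 − 1.523011 = -0.523011
p = 0.045139 / -0.523011 = -0.0863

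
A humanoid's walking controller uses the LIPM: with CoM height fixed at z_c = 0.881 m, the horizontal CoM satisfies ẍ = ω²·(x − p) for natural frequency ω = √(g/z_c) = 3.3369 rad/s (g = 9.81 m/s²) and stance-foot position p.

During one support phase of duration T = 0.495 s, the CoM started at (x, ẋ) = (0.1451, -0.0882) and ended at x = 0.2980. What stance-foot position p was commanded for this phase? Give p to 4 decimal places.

ωT = 3.3369·0.495 = 1.651765; cosh(ωT) = 2.703946, sinh(ωT) = 2.512235
x(T) = p + (x₀−p)·cosh(ωT) + (ẋ₀/ω)·sinh(ωT) ⇒ p·(1 − cosh) = x(T) − x₀·cosh − (ẋ₀/ω)·sinh
numerator   = 0.2980 − (0.1451)·2.703946 − (-0.0882/3.3369)·2.512235 = -0.027940
denominator = 1 − 2.703946 = -1.703946
p = -0.027940 / -1.703946 = 0.0164

p = 0.0164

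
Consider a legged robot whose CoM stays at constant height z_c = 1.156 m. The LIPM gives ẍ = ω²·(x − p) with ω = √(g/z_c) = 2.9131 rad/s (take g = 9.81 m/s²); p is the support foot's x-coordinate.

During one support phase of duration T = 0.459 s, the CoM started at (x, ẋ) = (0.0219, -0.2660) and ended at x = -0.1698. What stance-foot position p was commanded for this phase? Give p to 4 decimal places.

p = 0.0507

ωT = 2.9131·0.459 = 1.337113; cosh(ωT) = 2.035318, sinh(ωT) = 1.772715
x(T) = p + (x₀−p)·cosh(ωT) + (ẋ₀/ω)·sinh(ωT) ⇒ p·(1 − cosh) = x(T) − x₀·cosh − (ẋ₀/ω)·sinh
numerator   = -0.1698 − (0.0219)·2.035318 − (-0.2660/2.9131)·1.772715 = -0.052504
denominator = 1 − 2.035318 = -1.035318
p = -0.052504 / -1.035318 = 0.0507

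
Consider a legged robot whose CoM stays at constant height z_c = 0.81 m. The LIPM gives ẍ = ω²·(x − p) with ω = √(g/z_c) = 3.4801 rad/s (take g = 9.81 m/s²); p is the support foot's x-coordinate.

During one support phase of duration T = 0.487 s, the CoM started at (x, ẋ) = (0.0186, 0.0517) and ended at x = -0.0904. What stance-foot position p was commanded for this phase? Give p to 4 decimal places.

ωT = 3.4801·0.487 = 1.694809; cosh(ωT) = 2.814619, sinh(ωT) = 2.630985
x(T) = p + (x₀−p)·cosh(ωT) + (ẋ₀/ω)·sinh(ωT) ⇒ p·(1 − cosh) = x(T) − x₀·cosh − (ẋ₀/ω)·sinh
numerator   = -0.0904 − (0.0186)·2.814619 − (0.0517/3.4801)·2.630985 = -0.181838
denominator = 1 − 2.814619 = -1.814619
p = -0.181838 / -1.814619 = 0.1002

p = 0.1002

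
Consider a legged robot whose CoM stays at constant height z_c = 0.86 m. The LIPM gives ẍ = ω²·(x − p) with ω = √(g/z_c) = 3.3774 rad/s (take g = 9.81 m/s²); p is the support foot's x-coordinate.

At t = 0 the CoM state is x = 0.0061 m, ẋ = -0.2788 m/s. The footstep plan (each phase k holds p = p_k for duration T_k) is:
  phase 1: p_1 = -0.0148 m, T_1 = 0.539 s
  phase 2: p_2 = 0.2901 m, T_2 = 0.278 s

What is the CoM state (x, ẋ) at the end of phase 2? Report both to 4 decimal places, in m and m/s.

phase 1: p=-0.0148, T=0.539, ωT=1.820419, cosh=3.168200, sinh=3.006242; start (x,ẋ)=(0.006100, -0.278800) → end (x,ẋ)=(-0.196746, -0.671091)
phase 2: p=0.2901, T=0.278, ωT=0.938917, cosh=1.474131, sinh=1.083080; start (x,ẋ)=(-0.196746, -0.671091) → end (x,ẋ)=(-0.642783, -2.770155)

x = -0.6428, ẋ = -2.7702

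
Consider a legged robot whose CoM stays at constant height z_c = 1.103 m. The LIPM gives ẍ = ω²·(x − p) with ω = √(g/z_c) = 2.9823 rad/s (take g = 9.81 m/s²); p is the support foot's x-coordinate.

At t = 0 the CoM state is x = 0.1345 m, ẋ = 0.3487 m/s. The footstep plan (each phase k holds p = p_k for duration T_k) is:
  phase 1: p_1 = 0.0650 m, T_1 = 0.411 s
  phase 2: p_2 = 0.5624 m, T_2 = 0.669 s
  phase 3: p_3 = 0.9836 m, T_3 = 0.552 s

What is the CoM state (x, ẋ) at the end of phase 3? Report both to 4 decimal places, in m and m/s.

phase 1: p=0.0650, T=0.411, ωT=1.225725, cosh=1.850090, sinh=1.556546; start (x,ẋ)=(0.134500, 0.348700) → end (x,ẋ)=(0.375578, 0.967751)
phase 2: p=0.5624, T=0.669, ωT=1.995159, cosh=3.744681, sinh=3.608689; start (x,ẋ)=(0.375578, 0.967751) → end (x,ẋ)=(1.033823, 1.613301)
phase 3: p=0.9836, T=0.552, ωT=1.646230, cosh=2.690080, sinh=2.497305; start (x,ẋ)=(1.033823, 1.613301) → end (x,ẋ)=(2.469643, 4.713957)

x = 2.4696, ẋ = 4.7140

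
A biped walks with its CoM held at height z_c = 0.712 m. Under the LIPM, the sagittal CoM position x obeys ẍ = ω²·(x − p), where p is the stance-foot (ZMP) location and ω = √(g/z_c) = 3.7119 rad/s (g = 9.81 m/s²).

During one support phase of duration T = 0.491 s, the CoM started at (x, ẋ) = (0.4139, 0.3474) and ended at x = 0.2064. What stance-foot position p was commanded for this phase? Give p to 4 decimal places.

p = 0.6390

ωT = 3.7119·0.491 = 1.822543; cosh(ωT) = 3.174594, sinh(ωT) = 3.012979
x(T) = p + (x₀−p)·cosh(ωT) + (ẋ₀/ω)·sinh(ωT) ⇒ p·(1 − cosh) = x(T) − x₀·cosh − (ẋ₀/ω)·sinh
numerator   = 0.2064 − (0.4139)·3.174594 − (0.3474/3.7119)·3.012979 = -1.389552
denominator = 1 − 3.174594 = -2.174594
p = -1.389552 / -2.174594 = 0.6390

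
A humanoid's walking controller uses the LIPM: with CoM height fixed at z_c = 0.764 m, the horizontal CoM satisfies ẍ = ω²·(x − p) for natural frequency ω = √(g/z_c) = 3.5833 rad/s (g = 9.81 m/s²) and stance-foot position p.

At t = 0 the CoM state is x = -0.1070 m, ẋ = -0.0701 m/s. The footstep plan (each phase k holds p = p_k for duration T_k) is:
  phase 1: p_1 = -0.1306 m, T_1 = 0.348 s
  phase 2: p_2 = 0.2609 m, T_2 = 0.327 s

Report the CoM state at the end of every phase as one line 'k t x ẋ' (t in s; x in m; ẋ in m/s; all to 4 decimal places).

1 0.3480 -0.1174 0.0029
2 0.6750 -0.4070 -1.9723

phase 1: p=-0.1306, T=0.348, ωT=1.246988, cosh=1.883608, sinh=1.596239; start (x,ẋ)=(-0.107000, -0.070100) → end (x,ẋ)=(-0.117374, 0.002946)
phase 2: p=0.2609, T=0.327, ωT=1.171739, cosh=1.768714, sinh=1.458887; start (x,ẋ)=(-0.117374, 0.002946) → end (x,ẋ)=(-0.406959, -1.972265)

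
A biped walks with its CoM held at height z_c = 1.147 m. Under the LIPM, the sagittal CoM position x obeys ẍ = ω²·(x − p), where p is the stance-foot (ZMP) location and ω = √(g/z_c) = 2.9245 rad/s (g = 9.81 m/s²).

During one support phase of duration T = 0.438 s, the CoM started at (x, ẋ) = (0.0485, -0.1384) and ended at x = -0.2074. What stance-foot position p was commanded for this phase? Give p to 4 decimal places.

ωT = 2.9245·0.438 = 1.280931; cosh(ωT) = 1.938884, sinh(ωT) = 1.661106
x(T) = p + (x₀−p)·cosh(ωT) + (ẋ₀/ω)·sinh(ωT) ⇒ p·(1 − cosh) = x(T) − x₀·cosh − (ẋ₀/ω)·sinh
numerator   = -0.2074 − (0.0485)·1.938884 − (-0.1384/2.9245)·1.661106 = -0.222825
denominator = 1 − 1.938884 = -0.938884
p = -0.222825 / -0.938884 = 0.2373

p = 0.2373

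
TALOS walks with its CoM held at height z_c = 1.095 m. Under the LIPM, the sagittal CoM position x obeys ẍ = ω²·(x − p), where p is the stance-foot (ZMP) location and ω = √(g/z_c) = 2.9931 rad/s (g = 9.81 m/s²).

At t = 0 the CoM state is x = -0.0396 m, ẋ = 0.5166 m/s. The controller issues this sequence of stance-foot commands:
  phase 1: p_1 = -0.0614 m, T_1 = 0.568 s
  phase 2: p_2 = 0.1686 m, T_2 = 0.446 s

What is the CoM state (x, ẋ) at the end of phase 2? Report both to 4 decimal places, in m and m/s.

x = 1.7196, ẋ = 4.8451

phase 1: p=-0.0614, T=0.568, ωT=1.700081, cosh=2.828529, sinh=2.645860; start (x,ẋ)=(-0.039600, 0.516600) → end (x,ẋ)=(0.456929, 1.633859)
phase 2: p=0.1686, T=0.446, ωT=1.334923, cosh=2.031440, sinh=1.768262; start (x,ẋ)=(0.456929, 1.633859) → end (x,ẋ)=(1.719574, 4.845096)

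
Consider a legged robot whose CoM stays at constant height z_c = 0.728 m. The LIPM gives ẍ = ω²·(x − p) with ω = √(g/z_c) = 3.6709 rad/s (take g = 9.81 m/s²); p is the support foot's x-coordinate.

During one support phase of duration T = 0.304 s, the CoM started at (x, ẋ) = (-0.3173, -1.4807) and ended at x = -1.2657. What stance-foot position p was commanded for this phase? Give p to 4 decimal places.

p = 0.2607

ωT = 3.6709·0.304 = 1.115954; cosh(ωT) = 1.690040, sinh(ωT) = 1.362437
x(T) = p + (x₀−p)·cosh(ωT) + (ẋ₀/ω)·sinh(ωT) ⇒ p·(1 − cosh) = x(T) − x₀·cosh − (ẋ₀/ω)·sinh
numerator   = -1.2657 − (-0.3173)·1.690040 − (-1.4807/3.6709)·1.362437 = -0.179895
denominator = 1 − 1.690040 = -0.690040
p = -0.179895 / -0.690040 = 0.2607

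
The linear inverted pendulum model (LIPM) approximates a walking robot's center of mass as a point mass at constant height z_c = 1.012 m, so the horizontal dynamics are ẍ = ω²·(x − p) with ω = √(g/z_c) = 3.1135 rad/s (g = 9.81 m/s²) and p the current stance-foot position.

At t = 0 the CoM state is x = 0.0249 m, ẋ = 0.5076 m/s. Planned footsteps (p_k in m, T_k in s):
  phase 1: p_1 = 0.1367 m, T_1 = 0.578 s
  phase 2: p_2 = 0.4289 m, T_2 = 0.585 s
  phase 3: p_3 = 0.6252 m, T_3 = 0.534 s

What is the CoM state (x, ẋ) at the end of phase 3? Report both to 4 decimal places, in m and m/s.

phase 1: p=0.1367, T=0.578, ωT=1.799603, cosh=3.106305, sinh=2.940941; start (x,ẋ)=(0.024900, 0.507600) → end (x,ẋ)=(0.268882, 0.553051)
phase 2: p=0.4289, T=0.585, ωT=1.821398, cosh=3.171145, sinh=3.009345; start (x,ẋ)=(0.268882, 0.553051) → end (x,ẋ)=(0.456011, 0.254503)
phase 3: p=0.6252, T=0.534, ωT=1.662609, cosh=2.731347, sinh=2.541703; start (x,ẋ)=(0.456011, 0.254503) → end (x,ẋ)=(0.370848, -0.643760)

x = 0.3708, ẋ = -0.6438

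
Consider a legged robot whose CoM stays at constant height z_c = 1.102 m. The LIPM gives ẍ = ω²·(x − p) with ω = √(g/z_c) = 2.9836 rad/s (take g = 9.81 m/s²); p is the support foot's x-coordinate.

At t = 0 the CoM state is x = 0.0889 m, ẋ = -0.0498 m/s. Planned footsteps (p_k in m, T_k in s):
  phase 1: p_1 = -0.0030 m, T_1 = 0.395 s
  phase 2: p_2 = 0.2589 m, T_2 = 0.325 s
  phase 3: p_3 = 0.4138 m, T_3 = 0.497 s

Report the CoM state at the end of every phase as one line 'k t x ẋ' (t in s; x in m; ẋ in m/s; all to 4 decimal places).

1 0.3950 0.1359 0.3147
2 0.7200 0.1925 0.0604
3 1.2170 -0.0565 -1.2396

phase 1: p=-0.0030, T=0.395, ωT=1.178522, cosh=1.778651, sinh=1.470917; start (x,ẋ)=(0.088900, -0.049800) → end (x,ẋ)=(0.135907, 0.314738)
phase 2: p=0.2589, T=0.325, ωT=0.969670, cosh=1.508141, sinh=1.128933; start (x,ẋ)=(0.135907, 0.314738) → end (x,ẋ)=(0.192499, 0.060393)
phase 3: p=0.4138, T=0.497, ωT=1.482849, cosh=2.316235, sinh=2.089245; start (x,ẋ)=(0.192499, 0.060393) → end (x,ẋ)=(-0.056496, -1.239590)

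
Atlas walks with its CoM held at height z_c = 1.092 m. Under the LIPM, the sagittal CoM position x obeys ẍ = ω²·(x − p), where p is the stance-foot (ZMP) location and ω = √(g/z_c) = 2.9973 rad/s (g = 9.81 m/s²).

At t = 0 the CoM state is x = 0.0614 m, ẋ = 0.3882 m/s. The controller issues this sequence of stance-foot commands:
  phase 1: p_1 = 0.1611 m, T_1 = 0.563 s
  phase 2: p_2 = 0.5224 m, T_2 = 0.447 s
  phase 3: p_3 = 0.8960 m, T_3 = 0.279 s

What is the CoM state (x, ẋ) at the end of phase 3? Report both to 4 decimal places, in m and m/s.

phase 1: p=0.1611, T=0.563, ωT=1.687480, cosh=2.795413, sinh=2.610428; start (x,ẋ)=(0.061400, 0.388200) → end (x,ẋ)=(0.220491, 0.305103)
phase 2: p=0.5224, T=0.447, ωT=1.339793, cosh=2.040077, sinh=1.778177; start (x,ẋ)=(0.220491, 0.305103) → end (x,ẋ)=(0.087488, -0.986660)
phase 3: p=0.8960, T=0.279, ωT=0.836247, cosh=1.370512, sinh=0.937178; start (x,ẋ)=(0.087488, -0.986660) → end (x,ẋ)=(-0.520578, -3.623342)

x = -0.5206, ẋ = -3.6233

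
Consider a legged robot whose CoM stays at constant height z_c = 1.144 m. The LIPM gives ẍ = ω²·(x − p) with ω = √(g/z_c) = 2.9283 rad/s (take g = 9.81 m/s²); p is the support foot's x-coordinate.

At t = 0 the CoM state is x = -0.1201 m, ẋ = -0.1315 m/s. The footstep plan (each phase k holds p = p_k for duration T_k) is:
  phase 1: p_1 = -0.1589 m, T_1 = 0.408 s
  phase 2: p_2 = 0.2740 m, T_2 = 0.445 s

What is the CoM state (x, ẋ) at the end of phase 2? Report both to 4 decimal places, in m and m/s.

phase 1: p=-0.1589, T=0.408, ωT=1.194746, cosh=1.802750, sinh=1.499970; start (x,ẋ)=(-0.120100, -0.131500) → end (x,ẋ)=(-0.156312, -0.066638)
phase 2: p=0.2740, T=0.445, ωT=1.303094, cosh=1.976178, sinh=1.704488; start (x,ẋ)=(-0.156312, -0.066638) → end (x,ẋ)=(-0.615161, -2.279483)

x = -0.6152, ẋ = -2.2795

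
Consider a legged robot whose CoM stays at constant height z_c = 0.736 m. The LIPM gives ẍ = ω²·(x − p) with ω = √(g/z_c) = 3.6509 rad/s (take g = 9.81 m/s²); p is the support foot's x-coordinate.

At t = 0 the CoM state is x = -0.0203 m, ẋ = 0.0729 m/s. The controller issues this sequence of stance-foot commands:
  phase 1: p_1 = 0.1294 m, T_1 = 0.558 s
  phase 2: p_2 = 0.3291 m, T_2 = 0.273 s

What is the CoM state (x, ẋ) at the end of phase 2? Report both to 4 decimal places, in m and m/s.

phase 1: p=0.1294, T=0.558, ωT=2.037202, cosh=3.899758, sinh=3.769365; start (x,ẋ)=(-0.020300, 0.072900) → end (x,ẋ)=(-0.379128, -1.775815)
phase 2: p=0.3291, T=0.273, ωT=0.996696, cosh=1.539206, sinh=1.170109; start (x,ẋ)=(-0.379128, -1.775815) → end (x,ẋ)=(-1.330156, -5.758861)

x = -1.3302, ẋ = -5.7589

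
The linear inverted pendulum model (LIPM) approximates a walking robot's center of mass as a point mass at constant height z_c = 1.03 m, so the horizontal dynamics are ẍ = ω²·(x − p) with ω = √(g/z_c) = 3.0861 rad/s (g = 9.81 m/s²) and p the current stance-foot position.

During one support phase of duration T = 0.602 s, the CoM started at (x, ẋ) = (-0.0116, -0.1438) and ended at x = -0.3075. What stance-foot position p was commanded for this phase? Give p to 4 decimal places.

ωT = 3.0861·0.602 = 1.857832; cosh(ωT) = 3.282918, sinh(ωT) = 3.126908
x(T) = p + (x₀−p)·cosh(ωT) + (ẋ₀/ω)·sinh(ωT) ⇒ p·(1 − cosh) = x(T) − x₀·cosh − (ẋ₀/ω)·sinh
numerator   = -0.3075 − (-0.0116)·3.282918 − (-0.1438/3.0861)·3.126908 = -0.123717
denominator = 1 − 3.282918 = -2.282918
p = -0.123717 / -2.282918 = 0.0542

p = 0.0542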